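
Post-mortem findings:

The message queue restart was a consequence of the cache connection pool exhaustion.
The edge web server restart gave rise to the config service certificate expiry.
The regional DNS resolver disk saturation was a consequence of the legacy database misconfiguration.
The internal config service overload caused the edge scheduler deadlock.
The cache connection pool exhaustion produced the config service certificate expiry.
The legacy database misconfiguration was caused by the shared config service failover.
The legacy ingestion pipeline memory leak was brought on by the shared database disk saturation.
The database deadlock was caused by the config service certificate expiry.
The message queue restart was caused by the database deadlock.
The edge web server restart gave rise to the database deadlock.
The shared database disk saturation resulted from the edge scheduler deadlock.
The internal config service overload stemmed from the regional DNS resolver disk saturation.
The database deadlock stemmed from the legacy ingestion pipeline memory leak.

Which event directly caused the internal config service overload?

the regional DNS resolver disk saturation

Upstream contributors include the shared config service failover, the legacy database misconfiguration, but only the regional DNS resolver disk saturation feeds directly into the internal config service overload.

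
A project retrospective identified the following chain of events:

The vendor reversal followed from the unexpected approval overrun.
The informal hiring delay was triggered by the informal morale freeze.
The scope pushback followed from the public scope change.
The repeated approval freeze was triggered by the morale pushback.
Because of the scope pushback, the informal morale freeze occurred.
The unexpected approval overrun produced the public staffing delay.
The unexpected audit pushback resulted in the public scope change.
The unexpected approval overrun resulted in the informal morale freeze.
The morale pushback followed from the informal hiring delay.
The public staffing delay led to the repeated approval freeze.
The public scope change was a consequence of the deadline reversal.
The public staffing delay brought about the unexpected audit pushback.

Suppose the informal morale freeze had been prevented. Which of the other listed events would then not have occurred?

the informal hiring delay, the morale pushback

Downstream of the informal morale freeze: the informal hiring delay, the morale pushback, the repeated approval freeze.
Of those, still caused via another path: the repeated approval freeze.
The remainder have no surviving cause.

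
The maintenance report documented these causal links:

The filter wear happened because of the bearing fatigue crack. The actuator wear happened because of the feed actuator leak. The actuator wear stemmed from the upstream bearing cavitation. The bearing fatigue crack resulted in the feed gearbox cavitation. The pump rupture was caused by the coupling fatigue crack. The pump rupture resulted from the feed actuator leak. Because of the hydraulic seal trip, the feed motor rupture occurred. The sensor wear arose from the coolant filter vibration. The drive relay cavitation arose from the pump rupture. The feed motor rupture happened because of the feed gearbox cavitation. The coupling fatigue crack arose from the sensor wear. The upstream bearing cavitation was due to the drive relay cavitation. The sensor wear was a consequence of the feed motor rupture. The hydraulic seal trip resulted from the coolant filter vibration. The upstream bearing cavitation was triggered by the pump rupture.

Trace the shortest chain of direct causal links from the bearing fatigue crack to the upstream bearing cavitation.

the bearing fatigue crack → the feed gearbox cavitation → the feed motor rupture → the sensor wear → the coupling fatigue crack → the pump rupture → the upstream bearing cavitation

the bearing fatigue crack → the feed gearbox cavitation
the feed gearbox cavitation → the feed motor rupture
the feed motor rupture → the sensor wear
the sensor wear → the coupling fatigue crack
the coupling fatigue crack → the pump rupture
the pump rupture → the upstream bearing cavitation
Length: 6 steps.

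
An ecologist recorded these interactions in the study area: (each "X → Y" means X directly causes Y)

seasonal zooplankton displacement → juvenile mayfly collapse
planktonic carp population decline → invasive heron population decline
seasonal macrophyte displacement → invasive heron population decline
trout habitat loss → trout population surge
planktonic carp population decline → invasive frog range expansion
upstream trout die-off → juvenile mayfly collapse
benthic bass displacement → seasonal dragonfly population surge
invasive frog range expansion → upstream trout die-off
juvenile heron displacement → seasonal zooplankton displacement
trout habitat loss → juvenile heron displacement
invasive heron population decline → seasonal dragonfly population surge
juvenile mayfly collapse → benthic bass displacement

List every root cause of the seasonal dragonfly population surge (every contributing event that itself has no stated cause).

the planktonic carp population decline, the seasonal macrophyte displacement, the trout habitat loss

Tracing upstream from the seasonal dragonfly population surge: the seasonal dragonfly population surge ← the benthic bass displacement ← the juvenile mayfly collapse ← the seasonal zooplankton displacement ← the juvenile heron displacement ← the trout habitat loss.
A separate upstream branch: the seasonal dragonfly population surge ← the invasive heron population decline ← the planktonic carp population decline.
A separate upstream branch: the seasonal dragonfly population surge ← the invasive heron population decline ← the seasonal macrophyte displacement.
Each of those chain origins has no stated cause.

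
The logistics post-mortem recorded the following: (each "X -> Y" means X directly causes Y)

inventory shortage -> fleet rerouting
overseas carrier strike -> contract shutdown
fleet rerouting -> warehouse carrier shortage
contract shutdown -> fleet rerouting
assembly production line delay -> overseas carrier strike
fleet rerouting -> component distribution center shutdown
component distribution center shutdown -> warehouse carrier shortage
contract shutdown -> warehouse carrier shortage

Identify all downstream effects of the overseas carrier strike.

the component distribution center shutdown, the contract shutdown, the fleet rerouting, the warehouse carrier shortage

Direct effects: the contract shutdown.
2 steps out: the fleet rerouting, the warehouse carrier shortage.
3 steps out: the component distribution center shutdown.
Not reachable from it: the inventory shortage, the assembly production line delay.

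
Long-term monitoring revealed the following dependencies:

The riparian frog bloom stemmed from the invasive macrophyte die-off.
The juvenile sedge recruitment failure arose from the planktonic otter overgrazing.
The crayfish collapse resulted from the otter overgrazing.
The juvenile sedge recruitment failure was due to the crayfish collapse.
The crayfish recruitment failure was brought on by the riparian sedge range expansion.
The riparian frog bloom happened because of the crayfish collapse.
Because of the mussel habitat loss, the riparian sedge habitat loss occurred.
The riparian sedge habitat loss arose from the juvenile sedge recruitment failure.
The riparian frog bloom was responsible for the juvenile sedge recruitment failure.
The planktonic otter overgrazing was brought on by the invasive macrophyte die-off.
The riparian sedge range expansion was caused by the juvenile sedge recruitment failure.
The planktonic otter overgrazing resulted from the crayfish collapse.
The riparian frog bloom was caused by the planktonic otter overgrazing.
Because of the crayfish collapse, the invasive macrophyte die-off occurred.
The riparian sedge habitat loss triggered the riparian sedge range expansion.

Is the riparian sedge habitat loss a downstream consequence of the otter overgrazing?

Yes

There is a causal chain: the otter overgrazing → the crayfish collapse → the juvenile sedge recruitment failure → the riparian sedge habitat loss.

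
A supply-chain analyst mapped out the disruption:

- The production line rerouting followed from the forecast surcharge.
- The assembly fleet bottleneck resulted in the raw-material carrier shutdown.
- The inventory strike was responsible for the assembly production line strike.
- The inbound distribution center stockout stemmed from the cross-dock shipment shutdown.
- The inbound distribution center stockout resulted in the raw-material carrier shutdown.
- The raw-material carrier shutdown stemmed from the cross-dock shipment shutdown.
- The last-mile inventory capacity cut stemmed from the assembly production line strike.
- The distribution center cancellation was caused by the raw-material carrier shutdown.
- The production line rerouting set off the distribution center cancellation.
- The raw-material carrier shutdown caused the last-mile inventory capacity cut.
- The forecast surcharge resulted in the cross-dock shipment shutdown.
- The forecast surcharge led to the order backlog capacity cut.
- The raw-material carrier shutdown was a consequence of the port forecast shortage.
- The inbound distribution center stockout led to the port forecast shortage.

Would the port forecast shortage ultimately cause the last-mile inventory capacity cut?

Yes

There is a causal chain: the port forecast shortage → the raw-material carrier shutdown → the last-mile inventory capacity cut.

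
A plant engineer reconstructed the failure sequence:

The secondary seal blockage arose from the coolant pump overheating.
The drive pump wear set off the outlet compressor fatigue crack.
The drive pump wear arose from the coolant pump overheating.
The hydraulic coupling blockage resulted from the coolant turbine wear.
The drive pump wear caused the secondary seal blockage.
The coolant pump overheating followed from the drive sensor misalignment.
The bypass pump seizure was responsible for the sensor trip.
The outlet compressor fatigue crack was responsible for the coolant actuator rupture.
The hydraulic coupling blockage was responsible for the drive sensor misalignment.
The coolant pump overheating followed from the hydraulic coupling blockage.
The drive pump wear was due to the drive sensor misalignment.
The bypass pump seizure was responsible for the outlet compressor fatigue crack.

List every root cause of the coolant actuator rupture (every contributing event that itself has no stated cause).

the bypass pump seizure, the coolant turbine wear

Tracing upstream from the coolant actuator rupture: the coolant actuator rupture ← the outlet compressor fatigue crack ← the drive pump wear ← the drive sensor misalignment ← the hydraulic coupling blockage ← the coolant turbine wear.
A separate upstream branch: the coolant actuator rupture ← the outlet compressor fatigue crack ← the bypass pump seizure.
Each of those chain origins has no stated cause.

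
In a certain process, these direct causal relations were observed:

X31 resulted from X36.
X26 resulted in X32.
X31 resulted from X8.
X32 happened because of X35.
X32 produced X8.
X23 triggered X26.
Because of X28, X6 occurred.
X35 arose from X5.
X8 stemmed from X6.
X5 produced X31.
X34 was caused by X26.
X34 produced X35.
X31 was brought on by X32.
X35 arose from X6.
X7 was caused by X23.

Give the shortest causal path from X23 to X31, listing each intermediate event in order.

X23 → X26 → X32 → X31

X23 → X26
X26 → X32
X32 → X31
Length: 3 steps.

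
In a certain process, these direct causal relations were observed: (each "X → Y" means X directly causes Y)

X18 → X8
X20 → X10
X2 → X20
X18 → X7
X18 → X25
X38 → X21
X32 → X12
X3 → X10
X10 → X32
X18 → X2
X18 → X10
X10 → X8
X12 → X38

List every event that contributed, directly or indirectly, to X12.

X10, X18, X2, X20, X3, X32

Immediate cause of X12: X32.
Further upstream: X18, X2, X20, X3, X10.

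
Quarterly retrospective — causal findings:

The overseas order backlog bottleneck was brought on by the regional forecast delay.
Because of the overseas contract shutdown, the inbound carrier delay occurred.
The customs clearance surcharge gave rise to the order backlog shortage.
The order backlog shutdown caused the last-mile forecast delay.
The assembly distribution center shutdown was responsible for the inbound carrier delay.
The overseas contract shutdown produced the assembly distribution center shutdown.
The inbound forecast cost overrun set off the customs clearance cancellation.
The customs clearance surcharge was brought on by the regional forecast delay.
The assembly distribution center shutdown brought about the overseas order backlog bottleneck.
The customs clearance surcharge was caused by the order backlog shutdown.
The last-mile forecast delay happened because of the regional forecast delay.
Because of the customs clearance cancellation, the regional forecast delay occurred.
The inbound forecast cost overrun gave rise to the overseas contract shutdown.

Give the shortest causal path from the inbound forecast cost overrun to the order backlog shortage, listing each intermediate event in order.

the inbound forecast cost overrun → the customs clearance cancellation → the regional forecast delay → the customs clearance surcharge → the order backlog shortage

the inbound forecast cost overrun → the customs clearance cancellation
the customs clearance cancellation → the regional forecast delay
the regional forecast delay → the customs clearance surcharge
the customs clearance surcharge → the order backlog shortage
Length: 4 steps.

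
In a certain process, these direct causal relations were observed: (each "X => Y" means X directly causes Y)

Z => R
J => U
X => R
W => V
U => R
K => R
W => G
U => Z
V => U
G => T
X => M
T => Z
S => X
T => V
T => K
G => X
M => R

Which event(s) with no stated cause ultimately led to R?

J, S, W

Tracing upstream from R: R ← X ← S.
A separate upstream branch: R ← U ← V ← W.
A separate upstream branch: R ← U ← J.
Each of those chain origins has no stated cause.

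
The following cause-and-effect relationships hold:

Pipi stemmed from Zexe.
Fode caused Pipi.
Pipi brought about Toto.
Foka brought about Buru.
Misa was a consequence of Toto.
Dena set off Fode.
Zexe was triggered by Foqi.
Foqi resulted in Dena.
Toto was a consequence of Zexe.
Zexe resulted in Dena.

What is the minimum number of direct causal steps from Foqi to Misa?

Shortest chain: Foqi → Zexe → Toto → Misa.

3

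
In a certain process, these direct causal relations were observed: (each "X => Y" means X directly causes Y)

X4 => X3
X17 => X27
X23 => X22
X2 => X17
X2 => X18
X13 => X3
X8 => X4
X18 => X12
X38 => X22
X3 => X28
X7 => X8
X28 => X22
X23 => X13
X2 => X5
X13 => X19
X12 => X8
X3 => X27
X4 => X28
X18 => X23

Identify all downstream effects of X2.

Direct effects: X18, X5, X17.
2 steps out: X23, X12, X27.
3 steps out: X13, X8, X22.
4 steps out: X19, X4, X3.
5 steps out: X28.
Not reachable from it: X7, X38.

X12, X13, X17, X18, X19, X22, X23, X27, X28, X3, X4, X5, X8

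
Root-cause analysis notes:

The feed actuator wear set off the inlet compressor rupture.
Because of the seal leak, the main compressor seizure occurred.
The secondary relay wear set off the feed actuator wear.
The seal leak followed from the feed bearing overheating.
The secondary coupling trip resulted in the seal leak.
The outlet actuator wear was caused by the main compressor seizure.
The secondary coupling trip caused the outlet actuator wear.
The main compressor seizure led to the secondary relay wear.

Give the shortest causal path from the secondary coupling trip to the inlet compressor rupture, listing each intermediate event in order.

the secondary coupling trip → the seal leak → the main compressor seizure → the secondary relay wear → the feed actuator wear → the inlet compressor rupture

the secondary coupling trip → the seal leak
the seal leak → the main compressor seizure
the main compressor seizure → the secondary relay wear
the secondary relay wear → the feed actuator wear
the feed actuator wear → the inlet compressor rupture
Length: 5 steps.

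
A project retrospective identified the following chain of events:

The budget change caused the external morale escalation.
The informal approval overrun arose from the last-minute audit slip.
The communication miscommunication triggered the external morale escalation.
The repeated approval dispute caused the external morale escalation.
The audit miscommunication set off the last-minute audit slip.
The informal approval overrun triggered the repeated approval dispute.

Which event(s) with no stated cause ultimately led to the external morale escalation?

the audit miscommunication, the budget change, the communication miscommunication

Tracing upstream from the external morale escalation: the external morale escalation ← the repeated approval dispute ← the informal approval overrun ← the last-minute audit slip ← the audit miscommunication.
A separate upstream branch: the external morale escalation ← the budget change.
A separate upstream branch: the external morale escalation ← the communication miscommunication.
Each of those chain origins has no stated cause.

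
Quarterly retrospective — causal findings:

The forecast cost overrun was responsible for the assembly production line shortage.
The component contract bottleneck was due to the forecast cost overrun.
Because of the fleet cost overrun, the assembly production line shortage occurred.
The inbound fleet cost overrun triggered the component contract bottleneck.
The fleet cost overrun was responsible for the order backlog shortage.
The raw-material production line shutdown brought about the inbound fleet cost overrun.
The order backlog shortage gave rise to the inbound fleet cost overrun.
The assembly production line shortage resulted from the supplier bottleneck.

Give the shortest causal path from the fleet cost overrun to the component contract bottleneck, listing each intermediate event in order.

the fleet cost overrun → the order backlog shortage → the inbound fleet cost overrun → the component contract bottleneck

the fleet cost overrun → the order backlog shortage
the order backlog shortage → the inbound fleet cost overrun
the inbound fleet cost overrun → the component contract bottleneck
Length: 3 steps.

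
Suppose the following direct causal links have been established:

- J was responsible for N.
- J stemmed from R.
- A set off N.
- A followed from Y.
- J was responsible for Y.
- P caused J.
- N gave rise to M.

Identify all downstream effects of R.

A, J, M, N, Y

Direct effects: J.
2 steps out: Y, N.
3 steps out: A, M.
Not reachable from it: P.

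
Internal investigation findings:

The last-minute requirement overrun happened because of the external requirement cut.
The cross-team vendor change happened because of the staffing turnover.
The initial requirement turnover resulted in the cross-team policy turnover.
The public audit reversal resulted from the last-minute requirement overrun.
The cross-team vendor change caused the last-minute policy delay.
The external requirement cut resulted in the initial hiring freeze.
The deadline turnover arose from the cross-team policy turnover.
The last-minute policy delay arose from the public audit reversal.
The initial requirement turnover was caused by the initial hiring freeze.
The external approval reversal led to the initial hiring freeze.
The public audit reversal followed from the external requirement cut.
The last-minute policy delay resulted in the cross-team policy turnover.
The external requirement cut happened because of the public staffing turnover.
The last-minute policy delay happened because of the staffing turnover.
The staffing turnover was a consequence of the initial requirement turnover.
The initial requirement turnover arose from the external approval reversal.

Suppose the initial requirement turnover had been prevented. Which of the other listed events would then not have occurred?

the cross-team vendor change, the staffing turnover

Downstream of the initial requirement turnover: the staffing turnover, the cross-team vendor change, the last-minute policy delay, the cross-team policy turnover, the deadline turnover.
Of those, still caused via another path: the last-minute policy delay, the cross-team policy turnover, the deadline turnover.
The remainder have no surviving cause.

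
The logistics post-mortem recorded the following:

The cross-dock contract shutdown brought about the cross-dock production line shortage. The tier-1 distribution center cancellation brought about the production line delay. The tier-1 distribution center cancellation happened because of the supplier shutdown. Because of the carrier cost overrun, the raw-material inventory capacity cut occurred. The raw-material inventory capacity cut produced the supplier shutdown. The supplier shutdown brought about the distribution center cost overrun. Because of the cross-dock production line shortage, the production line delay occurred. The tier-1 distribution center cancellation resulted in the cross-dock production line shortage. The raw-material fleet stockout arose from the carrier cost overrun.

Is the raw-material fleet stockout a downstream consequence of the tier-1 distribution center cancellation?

No

The tier-1 distribution center cancellation leads to the cross-dock production line shortage, the production line delay; the raw-material fleet stockout is not among them.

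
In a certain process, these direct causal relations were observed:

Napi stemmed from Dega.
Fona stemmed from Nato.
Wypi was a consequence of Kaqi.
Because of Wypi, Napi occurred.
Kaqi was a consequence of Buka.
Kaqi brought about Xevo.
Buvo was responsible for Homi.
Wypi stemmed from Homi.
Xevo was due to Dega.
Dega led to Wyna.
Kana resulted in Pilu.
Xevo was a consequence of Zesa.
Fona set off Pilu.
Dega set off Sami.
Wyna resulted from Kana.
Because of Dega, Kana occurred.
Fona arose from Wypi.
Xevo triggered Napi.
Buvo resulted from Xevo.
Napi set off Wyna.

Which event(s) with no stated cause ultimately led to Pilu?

Tracing upstream from Pilu: Pilu ← Kana ← Dega.
A separate upstream branch: Pilu ← Fona ← Wypi ← Kaqi ← Buka.
A separate upstream branch: Pilu ← Fona ← Wypi ← Homi ← Buvo ← Xevo ← Zesa.
A separate upstream branch: Pilu ← Fona ← Nato.
Each of those chain origins has no stated cause.

Buka, Dega, Nato, Zesa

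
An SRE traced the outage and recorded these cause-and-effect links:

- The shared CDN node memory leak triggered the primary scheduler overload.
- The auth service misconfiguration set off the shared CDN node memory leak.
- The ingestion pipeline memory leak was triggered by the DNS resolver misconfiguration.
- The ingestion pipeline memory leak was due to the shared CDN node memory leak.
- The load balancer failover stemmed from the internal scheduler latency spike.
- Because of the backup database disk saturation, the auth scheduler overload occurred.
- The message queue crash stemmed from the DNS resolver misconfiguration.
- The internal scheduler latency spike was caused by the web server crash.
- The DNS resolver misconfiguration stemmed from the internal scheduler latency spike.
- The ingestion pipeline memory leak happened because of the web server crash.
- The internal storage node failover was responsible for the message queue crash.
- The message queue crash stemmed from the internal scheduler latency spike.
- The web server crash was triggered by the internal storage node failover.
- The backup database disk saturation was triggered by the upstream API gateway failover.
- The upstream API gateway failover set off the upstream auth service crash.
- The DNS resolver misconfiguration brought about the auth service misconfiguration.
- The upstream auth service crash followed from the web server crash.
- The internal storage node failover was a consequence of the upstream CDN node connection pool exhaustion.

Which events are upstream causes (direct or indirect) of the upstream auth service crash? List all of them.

the internal storage node failover, the upstream API gateway failover, the upstream CDN node connection pool exhaustion, the web server crash

Immediate causes of the upstream auth service crash: the upstream API gateway failover, the web server crash.
Further upstream: the upstream CDN node connection pool exhaustion, the internal storage node failover.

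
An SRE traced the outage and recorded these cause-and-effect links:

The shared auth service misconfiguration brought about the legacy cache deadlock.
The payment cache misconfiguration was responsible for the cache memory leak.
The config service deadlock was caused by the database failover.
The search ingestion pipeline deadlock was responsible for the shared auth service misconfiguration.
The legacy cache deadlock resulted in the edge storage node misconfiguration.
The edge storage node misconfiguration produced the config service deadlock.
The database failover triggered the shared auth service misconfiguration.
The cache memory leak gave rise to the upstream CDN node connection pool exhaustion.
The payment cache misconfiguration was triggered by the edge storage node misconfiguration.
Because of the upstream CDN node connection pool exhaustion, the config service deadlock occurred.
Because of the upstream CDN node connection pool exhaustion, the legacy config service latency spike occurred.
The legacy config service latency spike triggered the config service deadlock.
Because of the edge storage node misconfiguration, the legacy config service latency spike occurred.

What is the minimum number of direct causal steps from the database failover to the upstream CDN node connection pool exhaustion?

6

Shortest chain: the database failover → the shared auth service misconfiguration → the legacy cache deadlock → the edge storage node misconfiguration → the payment cache misconfiguration → the cache memory leak → the upstream CDN node connection pool exhaustion.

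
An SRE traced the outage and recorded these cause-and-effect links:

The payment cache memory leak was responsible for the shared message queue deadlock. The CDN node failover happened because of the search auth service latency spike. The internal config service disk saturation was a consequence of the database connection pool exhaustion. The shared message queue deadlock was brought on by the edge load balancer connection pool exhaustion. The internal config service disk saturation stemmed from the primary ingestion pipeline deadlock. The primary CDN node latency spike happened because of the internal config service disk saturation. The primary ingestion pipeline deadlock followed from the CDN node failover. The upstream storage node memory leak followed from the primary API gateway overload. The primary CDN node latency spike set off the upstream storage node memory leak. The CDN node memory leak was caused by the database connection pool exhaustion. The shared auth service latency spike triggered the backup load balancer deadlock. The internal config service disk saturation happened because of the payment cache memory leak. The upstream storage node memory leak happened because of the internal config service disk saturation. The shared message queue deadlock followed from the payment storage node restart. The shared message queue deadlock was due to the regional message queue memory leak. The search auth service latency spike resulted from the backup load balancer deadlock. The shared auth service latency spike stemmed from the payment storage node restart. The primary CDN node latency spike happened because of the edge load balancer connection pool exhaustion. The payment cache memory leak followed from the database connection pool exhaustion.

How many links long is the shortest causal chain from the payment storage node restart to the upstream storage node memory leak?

Shortest chain: the payment storage node restart → the shared auth service latency spike → the backup load balancer deadlock → the search auth service latency spike → the CDN node failover → the primary ingestion pipeline deadlock → the internal config service disk saturation → the upstream storage node memory leak.

7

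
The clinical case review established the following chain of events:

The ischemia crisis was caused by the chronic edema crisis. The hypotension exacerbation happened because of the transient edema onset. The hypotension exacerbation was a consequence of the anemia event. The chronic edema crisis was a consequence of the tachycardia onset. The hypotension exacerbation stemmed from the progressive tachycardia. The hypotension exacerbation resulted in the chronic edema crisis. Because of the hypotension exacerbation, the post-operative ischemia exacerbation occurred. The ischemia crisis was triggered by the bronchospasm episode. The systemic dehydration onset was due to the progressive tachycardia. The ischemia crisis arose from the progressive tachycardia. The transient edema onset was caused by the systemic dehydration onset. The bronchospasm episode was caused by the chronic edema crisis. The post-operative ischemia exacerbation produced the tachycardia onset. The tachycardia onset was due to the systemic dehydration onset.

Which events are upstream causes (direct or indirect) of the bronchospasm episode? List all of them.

the anemia event, the chronic edema crisis, the hypotension exacerbation, the post-operative ischemia exacerbation, the progressive tachycardia, the systemic dehydration onset, the tachycardia onset, the transient edema onset

Immediate cause of the bronchospasm episode: the chronic edema crisis.
Further upstream: the anemia event, the progressive tachycardia, the systemic dehydration onset, the transient edema onset, the hypotension exacerbation, the post-operative ischemia exacerbation, the tachycardia onset.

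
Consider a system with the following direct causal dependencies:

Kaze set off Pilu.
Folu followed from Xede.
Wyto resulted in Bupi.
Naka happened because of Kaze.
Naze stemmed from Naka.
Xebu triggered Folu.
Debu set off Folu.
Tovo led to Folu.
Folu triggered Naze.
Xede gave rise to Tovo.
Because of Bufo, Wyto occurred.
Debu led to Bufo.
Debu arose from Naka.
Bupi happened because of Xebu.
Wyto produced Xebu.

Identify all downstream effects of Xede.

Direct effects: Tovo, Folu.
2 steps out: Naze.
Not reachable from it: Kaze, Naka, Debu, Pilu, Bufo, Wyto, Xebu, Bupi.

Folu, Naze, Tovo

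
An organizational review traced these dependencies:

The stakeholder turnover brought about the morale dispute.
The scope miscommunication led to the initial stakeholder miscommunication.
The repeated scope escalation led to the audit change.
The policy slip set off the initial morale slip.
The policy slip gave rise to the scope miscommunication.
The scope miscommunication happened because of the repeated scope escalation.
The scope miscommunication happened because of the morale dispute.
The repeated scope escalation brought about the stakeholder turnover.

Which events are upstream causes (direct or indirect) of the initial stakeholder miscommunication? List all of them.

the morale dispute, the policy slip, the repeated scope escalation, the scope miscommunication, the stakeholder turnover

Immediate cause of the initial stakeholder miscommunication: the scope miscommunication.
Further upstream: the policy slip, the repeated scope escalation, the stakeholder turnover, the morale dispute.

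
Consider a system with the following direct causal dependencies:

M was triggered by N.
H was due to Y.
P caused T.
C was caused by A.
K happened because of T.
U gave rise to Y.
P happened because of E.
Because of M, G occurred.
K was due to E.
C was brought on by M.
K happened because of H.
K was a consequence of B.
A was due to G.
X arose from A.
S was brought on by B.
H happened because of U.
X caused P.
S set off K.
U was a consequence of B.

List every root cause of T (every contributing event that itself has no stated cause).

E, N

Tracing upstream from T: T ← P ← X ← A ← G ← M ← N.
A separate upstream branch: T ← P ← E.
Each of those chain origins has no stated cause.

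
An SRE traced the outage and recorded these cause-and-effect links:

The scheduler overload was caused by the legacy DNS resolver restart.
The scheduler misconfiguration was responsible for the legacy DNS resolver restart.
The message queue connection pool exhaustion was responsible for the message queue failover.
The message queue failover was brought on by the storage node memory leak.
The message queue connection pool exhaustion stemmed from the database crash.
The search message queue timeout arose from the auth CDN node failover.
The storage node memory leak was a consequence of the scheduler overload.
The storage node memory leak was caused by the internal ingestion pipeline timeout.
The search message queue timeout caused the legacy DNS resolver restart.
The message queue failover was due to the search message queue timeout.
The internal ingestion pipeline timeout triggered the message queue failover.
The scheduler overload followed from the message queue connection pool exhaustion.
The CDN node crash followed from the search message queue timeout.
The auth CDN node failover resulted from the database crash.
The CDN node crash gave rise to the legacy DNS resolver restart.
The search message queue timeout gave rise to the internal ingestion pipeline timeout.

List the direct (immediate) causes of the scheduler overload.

Upstream contributors include the database crash, the auth CDN node failover, the search message queue timeout, the CDN node crash, the scheduler misconfiguration, but only the legacy DNS resolver restart, the message queue connection pool exhaustion feed directly into the scheduler overload.

the legacy DNS resolver restart, the message queue connection pool exhaustion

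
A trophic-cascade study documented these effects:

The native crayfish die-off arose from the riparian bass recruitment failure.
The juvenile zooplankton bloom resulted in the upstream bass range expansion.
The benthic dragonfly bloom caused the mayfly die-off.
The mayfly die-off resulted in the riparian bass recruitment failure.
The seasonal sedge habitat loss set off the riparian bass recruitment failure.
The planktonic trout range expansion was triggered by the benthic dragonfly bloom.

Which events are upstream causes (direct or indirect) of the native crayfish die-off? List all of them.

Immediate cause of the native crayfish die-off: the riparian bass recruitment failure.
Further upstream: the seasonal sedge habitat loss, the benthic dragonfly bloom, the mayfly die-off.

the benthic dragonfly bloom, the mayfly die-off, the riparian bass recruitment failure, the seasonal sedge habitat loss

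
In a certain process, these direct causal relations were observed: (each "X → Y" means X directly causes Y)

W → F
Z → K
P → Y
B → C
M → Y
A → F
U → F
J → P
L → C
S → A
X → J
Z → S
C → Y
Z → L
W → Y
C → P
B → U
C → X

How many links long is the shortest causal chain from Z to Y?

3

Shortest chain: Z → L → C → Y.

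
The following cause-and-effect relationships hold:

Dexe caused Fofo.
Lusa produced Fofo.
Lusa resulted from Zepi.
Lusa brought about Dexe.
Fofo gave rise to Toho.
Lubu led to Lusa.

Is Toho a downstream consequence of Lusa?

Yes

There is a causal chain: Lusa → Fofo → Toho.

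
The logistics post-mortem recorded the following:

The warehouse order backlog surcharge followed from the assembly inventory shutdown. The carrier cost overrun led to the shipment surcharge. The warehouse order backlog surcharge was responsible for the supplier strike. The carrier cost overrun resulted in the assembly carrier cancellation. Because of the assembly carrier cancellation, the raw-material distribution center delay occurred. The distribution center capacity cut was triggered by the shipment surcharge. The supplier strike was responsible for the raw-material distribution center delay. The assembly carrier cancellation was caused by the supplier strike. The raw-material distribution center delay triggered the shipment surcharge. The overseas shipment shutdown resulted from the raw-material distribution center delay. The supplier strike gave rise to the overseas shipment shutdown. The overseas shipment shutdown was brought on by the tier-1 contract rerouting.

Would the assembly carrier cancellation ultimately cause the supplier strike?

No

The assembly carrier cancellation leads to the raw-material distribution center delay, the shipment surcharge, the distribution center capacity cut, the overseas shipment shutdown; the supplier strike is not among them.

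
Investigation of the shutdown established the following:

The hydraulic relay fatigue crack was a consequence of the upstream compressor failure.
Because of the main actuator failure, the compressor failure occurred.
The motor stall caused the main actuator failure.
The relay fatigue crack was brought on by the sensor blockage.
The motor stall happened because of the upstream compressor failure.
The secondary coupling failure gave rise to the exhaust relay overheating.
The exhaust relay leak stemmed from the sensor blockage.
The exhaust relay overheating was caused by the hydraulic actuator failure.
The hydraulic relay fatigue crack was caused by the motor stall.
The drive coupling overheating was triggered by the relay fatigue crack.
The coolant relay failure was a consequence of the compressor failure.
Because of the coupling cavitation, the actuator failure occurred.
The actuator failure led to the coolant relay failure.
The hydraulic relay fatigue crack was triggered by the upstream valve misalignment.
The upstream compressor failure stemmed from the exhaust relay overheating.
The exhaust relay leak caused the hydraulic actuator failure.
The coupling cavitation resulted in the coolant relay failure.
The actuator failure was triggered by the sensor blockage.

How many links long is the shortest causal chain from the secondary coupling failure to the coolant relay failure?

Shortest chain: the secondary coupling failure → the exhaust relay overheating → the upstream compressor failure → the motor stall → the main actuator failure → the compressor failure → the coolant relay failure.

6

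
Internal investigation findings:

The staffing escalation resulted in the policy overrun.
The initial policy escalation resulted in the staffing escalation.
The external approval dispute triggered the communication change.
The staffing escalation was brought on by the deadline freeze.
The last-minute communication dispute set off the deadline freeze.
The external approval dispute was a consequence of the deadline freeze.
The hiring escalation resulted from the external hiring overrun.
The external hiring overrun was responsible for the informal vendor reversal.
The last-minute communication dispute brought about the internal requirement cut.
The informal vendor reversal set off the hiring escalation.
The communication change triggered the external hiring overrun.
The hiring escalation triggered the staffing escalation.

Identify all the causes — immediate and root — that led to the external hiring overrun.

Immediate cause of the external hiring overrun: the communication change.
Further upstream: the last-minute communication dispute, the deadline freeze, the external approval dispute.

the communication change, the deadline freeze, the external approval dispute, the last-minute communication dispute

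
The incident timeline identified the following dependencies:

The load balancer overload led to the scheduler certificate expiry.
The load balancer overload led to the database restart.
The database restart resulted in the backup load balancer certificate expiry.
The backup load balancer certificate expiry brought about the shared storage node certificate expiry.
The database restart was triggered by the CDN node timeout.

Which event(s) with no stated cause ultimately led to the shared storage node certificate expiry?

the CDN node timeout, the load balancer overload

Tracing upstream from the shared storage node certificate expiry: the shared storage node certificate expiry ← the backup load balancer certificate expiry ← the database restart ← the CDN node timeout.
A separate upstream branch: the shared storage node certificate expiry ← the backup load balancer certificate expiry ← the database restart ← the load balancer overload.
Each of those chain origins has no stated cause.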